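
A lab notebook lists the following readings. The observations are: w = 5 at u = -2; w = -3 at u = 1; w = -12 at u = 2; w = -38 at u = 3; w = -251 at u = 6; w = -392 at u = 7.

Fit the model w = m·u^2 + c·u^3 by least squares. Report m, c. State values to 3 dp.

Sums needed: Σu^2·u^2 = 3811, Σu^2·u^3 = 24827, Σu^3·u^3 = 165163.
And Σu^2·w = -28617, Σu^3·w = -189837.
Determinant 3811·165163 − 24827² = 13056264.
m = ((-28617)·165163 − 24827·(-189837))/13056264 = -1115531/1088022; c = (3811·(-189837) − 24827·(-28617))/13056264 = -29267/29406.

m = -1.025, c = -0.995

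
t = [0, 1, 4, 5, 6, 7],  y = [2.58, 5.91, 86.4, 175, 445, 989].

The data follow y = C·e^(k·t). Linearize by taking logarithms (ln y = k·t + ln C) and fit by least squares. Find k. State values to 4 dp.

k = 0.8537

Taking logs, ln y = k·t + ln C, so regress ln y on t.
Σt = 23.0000, Σ(t)² = 127.0000, Σln y = 25.3430, Σt·ln y = 130.3018.
Equations: 127.0000·k + 23.0000·ln C = 130.3018;  23.0000·k + 6·ln C = 25.3430.
Δ = 127.0000·6 − (23.0000)² = 233.0000; k = (130.3018·6 − 23.0000·25.3430)/233.0000 = 0.85374, ln C = (127.0000·25.3430 − 23.0000·130.3018)/233.0000 = 0.95114.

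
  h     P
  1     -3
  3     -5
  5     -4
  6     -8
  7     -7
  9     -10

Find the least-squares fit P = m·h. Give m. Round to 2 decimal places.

The normal equations are: 201·m = -225.
(Σh·h = 201, Σh·P = -225.)
m = (-225)/201 = -1.1194.

m = -1.12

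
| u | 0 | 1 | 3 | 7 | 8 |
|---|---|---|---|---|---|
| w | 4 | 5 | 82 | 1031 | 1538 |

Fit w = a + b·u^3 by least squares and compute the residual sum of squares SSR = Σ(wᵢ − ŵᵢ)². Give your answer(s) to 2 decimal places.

XᵀX·[a, b]ᵀ = Xᵀw reads: 5·a + 883·b = 2660;  883·a + 380523·b = 1143308.
Determinant 5·380523 − 883² = 1122926.
a = (2660·380523 − 883·1143308)/1122926 = 1325108/561463; b = (5·1143308 − 883·2660)/1122926 = 1683880/561463.
Residuals: 920744/561463, -201673/561463, -749902/561463, -27595/561463, 58426/561463; SSR = 2591390/561463.

SSR = 4.62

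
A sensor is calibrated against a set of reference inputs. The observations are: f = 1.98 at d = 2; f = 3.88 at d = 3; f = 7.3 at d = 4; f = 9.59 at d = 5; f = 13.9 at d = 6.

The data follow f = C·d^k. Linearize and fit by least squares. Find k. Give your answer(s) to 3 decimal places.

Taking logs, ln f = k·ln d + ln C, so regress ln f on ln d.
XᵀX = [[9.4099, 6.5793]; [6.5793, 5]], rhs = [13.0730, 8.9194]ᵀ  (here Σln d = 6.5793, Σ(ln d)² = 9.4099, Σln f = 8.9194, Σln d·ln f = 13.0730).
Slope k = (n·Σln d·ln f − Σln d·Σln f)/(n·Σ(ln d)² − (Σln d)²) = (5·13.0730 − 6.5793·8.9194)/3.7630 = 1.77570; ln C = (Σln f − k·Σln d)/n = -0.55268.

k = 1.776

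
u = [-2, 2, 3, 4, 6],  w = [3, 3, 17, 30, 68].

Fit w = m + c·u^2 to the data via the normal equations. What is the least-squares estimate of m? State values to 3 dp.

XᵀX·[m, c]ᵀ = Xᵀw reads: 5·m + 69·c = 121;  69·m + 1665·c = 3105.
Eliminating c: 1665·(row 1) − 69·(row 2) gives 3564·m = 1665·121 − 69·3105 = -12780, so m = -355/99.
Then c = (3105 − 69·(-355/99))/1665 = 598/297.

m = -3.586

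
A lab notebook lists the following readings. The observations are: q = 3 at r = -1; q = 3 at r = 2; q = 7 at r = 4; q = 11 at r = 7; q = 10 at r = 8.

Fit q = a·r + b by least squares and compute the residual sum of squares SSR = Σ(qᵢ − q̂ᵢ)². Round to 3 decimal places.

SSR = 6.726

Entries of XᵀX: Σr·r = 134, Σr = 20, Σ1 = 5.
For Xᵀq: Σr·q = 188, Σq = 34.
Normal equations: [[134, 20]; [20, 5]]·[a, b]ᵀ = [188, 34]ᵀ.
Determinant 134·5 − 20² = 270.
a = (188·5 − 20·34)/270 = 26/27; b = (134·34 − 20·188)/270 = 398/135.
Residuals: 137/135, -253/135, 1/5, 59/45, -88/135; SSR = 908/135.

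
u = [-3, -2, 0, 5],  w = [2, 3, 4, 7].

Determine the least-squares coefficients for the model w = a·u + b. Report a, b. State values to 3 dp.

a = 0.605, b = 4.000

The normal system XᵀX·[a, b]ᵀ = Xᵀw is [[38, 0]; [0, 4]]·[a, b]ᵀ = [23, 16]ᵀ.
Δ = 38·4 − 0² = 152.
a = (23·4 − 0·16)/152 = 23/38; b = (38·16 − 0·23)/152 = 4.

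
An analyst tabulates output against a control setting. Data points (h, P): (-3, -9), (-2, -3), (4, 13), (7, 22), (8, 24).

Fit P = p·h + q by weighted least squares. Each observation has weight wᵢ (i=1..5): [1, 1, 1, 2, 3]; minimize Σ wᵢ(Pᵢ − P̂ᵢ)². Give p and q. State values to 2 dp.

p = 2.89, q = 1.24

From the data, Σwᵢ·h·h = 319, Σwᵢ·h = 37, Σwᵢ·1 = 8.
Right-hand side: Σwᵢ·h·P = 969, Σwᵢ·P = 117.
Eliminating q: 8·(row 1) − 37·(row 2) gives 1183·p = 8·969 − 37·117 = 3423, so p = 489/169.
Then q = (117 − 37·(489/169))/8 = 210/169.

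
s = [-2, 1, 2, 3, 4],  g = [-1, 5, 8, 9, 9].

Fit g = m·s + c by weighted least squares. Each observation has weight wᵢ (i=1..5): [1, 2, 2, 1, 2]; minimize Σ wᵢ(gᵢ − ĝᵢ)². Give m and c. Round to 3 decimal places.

Setting ∂/∂m … = 0 gives: 55·m + 15·c = 143;  15·m + 8·c = 52.
(Σwᵢ·s·s = 55, Σwᵢ·s = 15, Σwᵢ·1 = 8, Σwᵢ·s·g = 143, Σwᵢ·g = 52.)
det = 55·8 − 15² = 215.
m = (143·8 − 15·52)/215 = 364/215; c = (55·52 − 15·143)/215 = 143/43.

m = 1.693, c = 3.326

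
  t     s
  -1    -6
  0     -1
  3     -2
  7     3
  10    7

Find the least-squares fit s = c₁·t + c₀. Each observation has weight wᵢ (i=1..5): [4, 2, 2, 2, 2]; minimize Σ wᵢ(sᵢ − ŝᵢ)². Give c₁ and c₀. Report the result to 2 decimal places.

c₁ = 1.06, c₀ = -4.00

XᵀWX·[c₁, c₀]ᵀ = XᵀWs reads: 320·c₁ + 36·c₀ = 194;  36·c₁ + 12·c₀ = -10.
(Σwᵢ·t·t = 320, Σwᵢ·t = 36, Σwᵢ·1 = 12, Σwᵢ·t·s = 194, Σwᵢ·s = -10.)
Determinant 320·12 − 36² = 2544.
c₁ = (194·12 − 36·(-10))/2544 = 56/53; c₀ = (320·(-10) − 36·194)/2544 = -1273/318.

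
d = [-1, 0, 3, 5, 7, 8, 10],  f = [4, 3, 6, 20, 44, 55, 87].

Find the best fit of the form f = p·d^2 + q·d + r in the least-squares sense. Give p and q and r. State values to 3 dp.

p = 0.968, q = -1.119, r = 2.094

Forming MᵀM = [[17204, 2006, 248]; [2006, 248, 32]; [248, 32, 7]] and Mᵀf = [14934, 1732, 219]ᵀ gives MᵀM·[p, q, r]ᵀ = Mᵀf.
Inverting the 3×3 Gram matrix, [p, q, r]ᵀ = [161522/166809, -186599/166809, 116423/55603]ᵀ.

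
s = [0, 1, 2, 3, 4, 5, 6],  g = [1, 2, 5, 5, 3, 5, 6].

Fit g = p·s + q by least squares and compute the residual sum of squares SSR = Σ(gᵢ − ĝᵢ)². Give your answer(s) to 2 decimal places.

Compute the Gram sums: Σs·s = 91, Σs = 21, Σ1 = 7.
Moment sums: Σs·g = 100, Σg = 27.
Normal equations: [[91, 21]; [21, 7]]·[p, q]ᵀ = [100, 27]ᵀ.
Determinant 91·7 − 21² = 196.
p = (100·7 − 21·27)/196 = 19/28; q = (91·27 − 21·100)/196 = 51/28.
Residuals: -23/28, -1/2, 51/28, 8/7, -43/28, -3/14, 3/28; SSR = 223/28.

SSR = 7.96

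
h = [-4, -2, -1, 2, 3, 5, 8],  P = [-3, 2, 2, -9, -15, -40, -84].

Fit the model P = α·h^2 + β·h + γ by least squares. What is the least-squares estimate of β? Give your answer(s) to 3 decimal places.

β = -2.903

From the data, Σh^2·h^2 = 5091, Σh^2·h = 599, Σh^2 = 123, Σh·h = 123, Σh = 11, Σ1 = 7.
Right-hand side: Σh^2·P = -6585, Σh·P = -929, ΣP = -147.
XᵀX·[α, β, γ]ᵀ = XᵀP becomes [[5091, 599, 123]; [599, 123, 11]; [123, 11, 7]]·[α, β, γ]ᵀ = [-6585, -929, -147]ᵀ.
Row-reducing yields α = -24479/25394, β = -368613/126970, γ = 31767/63485.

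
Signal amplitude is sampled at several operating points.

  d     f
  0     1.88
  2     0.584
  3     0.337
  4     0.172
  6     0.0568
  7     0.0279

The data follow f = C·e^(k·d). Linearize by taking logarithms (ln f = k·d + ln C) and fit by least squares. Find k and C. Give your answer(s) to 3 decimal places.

Linearized form: ln f = k·d + ln C. From the 6 transformed points,
XᵀX = [[114.0000, 22.0000]; [22.0000, 6]], rhs = [-53.6430, -9.2019]ᵀ  (here Σd = 22.0000, Σ(d)² = 114.0000, Σln f = -9.2019, Σd·ln f = -53.6430).
Slope k = (n·Σd·ln f − Σd·Σln f)/(n·Σ(d)² − (Σd)²) = (6·-53.6430 − 22.0000·-9.2019)/200.0000 = -0.59708; ln C = (Σln f − k·Σd)/n = 0.65567, so C = exp(0.65567) = 1.92643.

k = -0.597, C = 1.926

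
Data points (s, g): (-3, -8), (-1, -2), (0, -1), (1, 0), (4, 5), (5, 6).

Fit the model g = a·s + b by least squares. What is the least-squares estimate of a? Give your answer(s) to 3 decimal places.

Sums needed: Σs·s = 52, Σs = 6, Σ1 = 6.
Moment sums: Σs·g = 76, Σg = 0.
MᵀM·[a, b]ᵀ = Mᵀg becomes [[52, 6]; [6, 6]]·[a, b]ᵀ = [76, 0]ᵀ.
det = 52·6 − 6² = 276.
a = (76·6 − 6·0)/276 = 38/23; b = (52·0 − 6·76)/276 = -38/23.

a = 1.652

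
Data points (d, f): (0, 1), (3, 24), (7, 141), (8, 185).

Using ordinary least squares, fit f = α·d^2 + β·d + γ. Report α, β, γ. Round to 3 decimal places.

Normal-equation sums: Σd^2·d^2 = 6578, Σd^2·d = 882, Σd^2 = 122, Σd·d = 122, Σd = 18, Σ1 = 4.
For Mᵀf: Σd^2·f = 18965, Σd·f = 2539, Σf = 351.
Inverting the 3×3 Gram matrix, [α, β, γ]ᵀ = [9563/3124, -4561/3124, 746/781]ᵀ.

α = 3.061, β = -1.460, γ = 0.955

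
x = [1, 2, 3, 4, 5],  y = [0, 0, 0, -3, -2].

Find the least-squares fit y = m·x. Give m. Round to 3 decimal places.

m = -0.400

Normal-equation sums: Σx·x = 55.
And Σx·y = -22.
Hence m = -22 / 55 ≈ -0.4.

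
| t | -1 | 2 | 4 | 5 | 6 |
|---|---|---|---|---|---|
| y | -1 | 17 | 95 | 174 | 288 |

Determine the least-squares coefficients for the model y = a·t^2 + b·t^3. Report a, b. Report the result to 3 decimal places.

Normal-equation sums: Σt^2·t^2 = 2194, Σt^2·t^3 = 11956, Σt^3·t^3 = 66442.
For Mᵀy: Σt^2·y = 16305, Σt^3·y = 90175.
Eliminating b: 66442·(row 1) − 11956·(row 2) gives 2827812·a = 66442·16305 − 11956·90175 = 5204510, so a = 2602255/1413906.
Then b = (90175 − 11956·(2602255/1413906))/66442 = 1450685/1413906.

a = 1.840, b = 1.026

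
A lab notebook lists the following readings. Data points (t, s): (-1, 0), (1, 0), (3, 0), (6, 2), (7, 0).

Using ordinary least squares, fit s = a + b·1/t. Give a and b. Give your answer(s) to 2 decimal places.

a = 0.40, b = 0.04

Normal-equation sums: Σ1 = 5, Σ1/t = 9/14, Σ1/t·1/t = 3809/1764.
Moment sums: Σs = 2, Σ1/t·s = 1/3.
Determinant 5·(3809/1764) − (9/14)² = 4579/441.
a = (2·(3809/1764) − (9/14)·(1/3))/(4579/441) = 1810/4579; b = (5·(1/3) − (9/14)·2)/(4579/441) = 168/4579.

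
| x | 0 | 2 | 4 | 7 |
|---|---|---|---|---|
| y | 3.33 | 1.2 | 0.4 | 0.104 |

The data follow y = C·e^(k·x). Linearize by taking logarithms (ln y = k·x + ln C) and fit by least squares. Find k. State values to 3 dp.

Linearized form: ln y = k·x + ln C. From the 4 transformed points,
AᵀA = [[69.0000, 13.0000]; [13.0000, 4]], rhs = [-19.1441, -1.7944]ᵀ  (here Σx = 13.0000, Σ(x)² = 69.0000, Σln y = -1.7944, Σx·ln y = -19.1441).
Δ = 69.0000·4 − (13.0000)² = 107.0000; k = (-19.1441·4 − 13.0000·-1.7944)/107.0000 = -0.49766, ln C = (69.0000·-1.7944 − 13.0000·-19.1441)/107.0000 = 1.16880.

k = -0.498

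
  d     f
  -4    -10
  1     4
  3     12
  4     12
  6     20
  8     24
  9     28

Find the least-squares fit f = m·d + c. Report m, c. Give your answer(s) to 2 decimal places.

m = 2.90, c = 1.67

The normal system AᵀA·[m, c]ᵀ = Aᵀf is [[223, 27]; [27, 7]]·[m, c]ᵀ = [692, 90]ᵀ.
Δ = 223·7 − 27² = 832.
m = (692·7 − 27·90)/832 = 1207/416; c = (223·90 − 27·692)/832 = 693/416.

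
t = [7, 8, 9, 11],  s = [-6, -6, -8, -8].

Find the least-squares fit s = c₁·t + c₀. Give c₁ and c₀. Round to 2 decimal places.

c₁ = -0.57, c₀ = -2.00

Forming AᵀA = [[315, 35]; [35, 4]] and Aᵀs = [-250, -28]ᵀ gives AᵀA·[c₁, c₀]ᵀ = Aᵀs.
Eliminating c₀: 4·(row 1) − 35·(row 2) gives 35·c₁ = 4·(-250) − 35·(-28) = -20, so c₁ = -4/7.
Then c₀ = ((-28) − 35·(-4/7))/4 = -2.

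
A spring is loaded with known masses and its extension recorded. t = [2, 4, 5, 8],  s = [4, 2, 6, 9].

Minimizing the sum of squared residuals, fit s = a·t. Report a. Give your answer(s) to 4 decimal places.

a = 1.0826

The normal equations are: 109·a = 118.
Hence a = 118 / 109 ≈ 1.08257.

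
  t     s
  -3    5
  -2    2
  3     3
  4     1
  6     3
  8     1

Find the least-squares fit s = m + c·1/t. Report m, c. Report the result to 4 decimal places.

m = 2.5108, c = -1.5503

Forming MᵀM = [[6, 1/24]; [1/24, 37/64]] and Mᵀs = [15, -19/24]ᵀ gives MᵀM·[m, c]ᵀ = Mᵀs.
Eliminating c: (37/64)·(row 1) − (1/24)·(row 2) gives (1997/576)·m = (37/64)·15 − (1/24)·(-19/24) = 2507/288, so m = 5014/1997.
Then c = ((-19/24) − (1/24)·(5014/1997))/(37/64) = -3096/1997.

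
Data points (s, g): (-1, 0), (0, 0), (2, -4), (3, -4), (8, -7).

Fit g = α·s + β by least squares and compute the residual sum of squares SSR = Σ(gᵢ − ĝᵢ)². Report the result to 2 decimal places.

The normal equations are: 78·α + 12·β = -76;  12·α + 5·β = -15.
Determinant 78·5 − 12² = 246.
α = ((-76)·5 − 12·(-15))/246 = -100/123; β = (78·(-15) − 12·(-76))/246 = -43/41.
Residuals: 29/123, 43/41, -163/123, -21/41, 68/123; SSR = 428/123.

SSR = 3.48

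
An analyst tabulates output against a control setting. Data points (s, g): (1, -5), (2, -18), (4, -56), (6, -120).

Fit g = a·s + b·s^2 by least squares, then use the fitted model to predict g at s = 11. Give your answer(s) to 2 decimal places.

ĝ = -378.05

The normal system XᵀX·[a, b]ᵀ = Xᵀg is [[57, 289]; [289, 1569]]·[a, b]ᵀ = [-985, -5293]ᵀ.
Determinant 57·1569 − 289² = 5912.
a = ((-985)·1569 − 289·(-5293))/5912 = -3947/1478; b = (57·(-5293) − 289·(-985))/5912 = -4259/1478.
At s = 11: ĝ = (-3947/1478)·(11) + (-4259/1478)·(121) = -279378/739.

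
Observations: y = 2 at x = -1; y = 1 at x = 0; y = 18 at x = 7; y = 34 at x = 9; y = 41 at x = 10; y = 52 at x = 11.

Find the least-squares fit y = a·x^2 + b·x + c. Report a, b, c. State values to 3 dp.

Sums needed: Σx^2·x^2 = 33604, Σx^2·x = 3402, Σx^2 = 352, Σx·x = 352, Σx = 36, Σ1 = 6.
And Σx^2·y = 14030, Σx·y = 1412, Σy = 148.
Normal equations: [[33604, 3402, 352]; [3402, 352, 36]; [352, 36, 6]]·[a, b, c]ᵀ = [14030, 1412, 148]ᵀ.
Solving the 3×3 system (Gaussian elimination) gives a = 38458/73165, b = -16577/14633, c = 45844/73165.

a = 0.526, b = -1.133, c = 0.627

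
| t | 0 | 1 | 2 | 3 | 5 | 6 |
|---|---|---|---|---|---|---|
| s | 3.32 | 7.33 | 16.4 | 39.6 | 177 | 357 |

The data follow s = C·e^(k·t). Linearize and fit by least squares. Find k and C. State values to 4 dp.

Taking logs, ln s = k·t + ln C, so regress ln s on t.
XᵀX = [[75.0000, 17.0000]; [17.0000, 6]], rhs = [79.7702, 20.7219]ᵀ  (here Σt = 17.0000, Σ(t)² = 75.0000, Σln s = 20.7219, Σt·ln s = 79.7702).
Slope k = (n·Σt·ln s − Σt·Σln s)/(n·Σ(t)² − (Σt)²) = (6·79.7702 − 17.0000·20.7219)/161.0000 = 0.78477; ln C = (Σln s − k·Σt)/n = 1.23014, so C = exp(1.23014) = 3.42170.

k = 0.7848, C = 3.4217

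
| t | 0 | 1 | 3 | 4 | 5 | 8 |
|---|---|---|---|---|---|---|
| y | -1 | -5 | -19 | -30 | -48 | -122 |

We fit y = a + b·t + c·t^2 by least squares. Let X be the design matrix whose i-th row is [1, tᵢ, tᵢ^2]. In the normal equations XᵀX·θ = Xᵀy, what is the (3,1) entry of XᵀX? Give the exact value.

Row 3 ↔ basis t^2, column 1 ↔ basis 1, so (XᵀX)_{3,1} = Σᵢ t^2 = (0)·(1) + (1)·(1) + (9)·(1) + (16)·(1) + (25)·(1) + (64)·(1) = 115.

115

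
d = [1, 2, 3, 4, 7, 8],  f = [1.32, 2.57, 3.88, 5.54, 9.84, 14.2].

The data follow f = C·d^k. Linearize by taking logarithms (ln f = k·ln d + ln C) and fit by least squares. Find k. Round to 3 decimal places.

Taking logs, ln f = k·ln d + ln C, so regress ln f on ln d.
Sums: Σln d = 7.2034, Σ(ln d)² = 11.7199, Σln f = 9.2291, Σln d·ln f = 14.4836.
Normal system: [[11.7199, 7.2034]; [7.2034, 6]]·[k, ln C]ᵀ = [14.4836, 9.2291]ᵀ.
Solving (det = 18.4301): k = 1.10803, ln C = 0.20791.

k = 1.108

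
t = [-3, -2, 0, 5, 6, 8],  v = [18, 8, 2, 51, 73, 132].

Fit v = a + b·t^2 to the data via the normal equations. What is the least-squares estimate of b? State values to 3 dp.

b = 2.045

Entries of XᵀX: Σ1 = 6, Σt^2 = 138, Σt^2·t^2 = 6114.
Right-hand side: Σv = 284, Σt^2·v = 12545.
XᵀX·[a, b]ᵀ = Xᵀv becomes [[6, 138]; [138, 6114]]·[a, b]ᵀ = [284, 12545]ᵀ.
Eliminating b: 6114·(row 1) − 138·(row 2) gives 17640·a = 6114·284 − 138·12545 = 5166, so a = 41/140.
Then b = (12545 − 138·(41/140))/6114 = 859/420.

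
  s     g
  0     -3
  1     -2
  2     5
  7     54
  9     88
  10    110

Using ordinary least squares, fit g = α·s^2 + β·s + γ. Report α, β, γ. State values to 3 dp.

The normal equations are: 18979·α + 2081·β + 235·γ = 20792;  2081·α + 235·β + 29·γ = 2278;  235·α + 29·β + 6·γ = 252.
Inverting the 3×3 Gram matrix, [α, β, γ]ᵀ = [33893/33640, 38213/33640, -24823/8410]ᵀ.

α = 1.008, β = 1.136, γ = -2.952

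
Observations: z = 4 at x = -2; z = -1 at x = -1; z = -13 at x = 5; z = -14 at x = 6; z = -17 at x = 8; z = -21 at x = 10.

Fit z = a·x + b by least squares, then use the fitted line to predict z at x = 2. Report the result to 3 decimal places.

ẑ = -5.693

The normal equations are: 230·a + 26·b = -502;  26·a + 6·b = -62.
(Σx·x = 230, Σx = 26, Σ1 = 6, Σx·z = -502, Σz = -62.)
Eliminating b: 6·(row 1) − 26·(row 2) gives 704·a = 6·(-502) − 26·(-62) = -1400, so a = -175/88.
Then b = ((-62) − 26·(-175/88))/6 = -151/88.
At x = 2: ẑ = (-175/88)·(2) + (-151/88)·(1) = -501/88.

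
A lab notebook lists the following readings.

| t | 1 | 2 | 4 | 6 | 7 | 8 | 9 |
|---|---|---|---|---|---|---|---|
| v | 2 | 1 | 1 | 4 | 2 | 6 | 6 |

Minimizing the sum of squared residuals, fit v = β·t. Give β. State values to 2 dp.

β = 0.59

Entries of MᵀM: Σt·t = 251.
Moment sums: Σt·v = 148.
MᵀM·[β]ᵀ = Mᵀv becomes [[251]]·[β]ᵀ = [148]ᵀ.
β = 148/251 = 0.589641.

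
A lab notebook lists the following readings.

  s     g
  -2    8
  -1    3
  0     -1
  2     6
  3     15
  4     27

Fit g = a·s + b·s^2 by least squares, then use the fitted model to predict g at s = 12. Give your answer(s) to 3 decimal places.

Forming XᵀX = [[34, 90]; [90, 370]] and Xᵀg = [146, 626]ᵀ gives XᵀX·[a, b]ᵀ = Xᵀg.
Determinant 34·370 − 90² = 4480.
a = (146·370 − 90·626)/4480 = -29/56; b = (34·626 − 90·146)/4480 = 509/280.
At s = 12: ĝ = (-29/56)·(12) + (509/280)·(144) = 17889/70.

ĝ = 255.557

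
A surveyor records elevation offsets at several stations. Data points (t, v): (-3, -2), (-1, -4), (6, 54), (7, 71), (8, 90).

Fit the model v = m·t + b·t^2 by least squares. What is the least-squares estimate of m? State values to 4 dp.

Setting ∂/∂m … = 0 gives: 159·m + 1043·b = 1551;  1043·m + 7875·b = 11161.
(Σt·t = 159, Σt·t^2 = 1043, Σt^2·t^2 = 7875, Σt·v = 1551, Σt^2·v = 11161.)
Eliminating b: 7875·(row 1) − 1043·(row 2) gives 164276·m = 7875·1551 − 1043·11161 = 573202, so m = 40943/11734.
Then b = (11161 − 1043·(40943/11734))/7875 = 78453/82138.

m = 3.4893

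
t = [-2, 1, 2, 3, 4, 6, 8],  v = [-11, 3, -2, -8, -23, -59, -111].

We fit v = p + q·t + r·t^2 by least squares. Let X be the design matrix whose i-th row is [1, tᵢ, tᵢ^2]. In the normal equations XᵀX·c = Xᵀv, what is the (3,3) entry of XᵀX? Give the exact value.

Row 3 ↔ basis t^2, column 3 ↔ basis t^2, so (XᵀX)_{3,3} = Σᵢ (t^2)·(t^2) = (4)·(4) + (1)·(1) + (4)·(4) + (9)·(9) + (16)·(16) + (36)·(36) + (64)·(64) = 5762.

5762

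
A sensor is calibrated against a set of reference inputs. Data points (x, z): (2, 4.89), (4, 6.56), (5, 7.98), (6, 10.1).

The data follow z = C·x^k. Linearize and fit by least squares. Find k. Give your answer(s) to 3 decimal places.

Let Y = ln z. Fitting Y = k·ln x + ln C by least squares:
Σln x = 5.4806, Σ(ln x)² = 8.2030, Σln z = 7.8577, Σln x·ln z = 11.1940.
Equations: 8.2030·k + 5.4806·ln C = 11.1940;  5.4806·k + 4·ln C = 7.8577.
Δ = 8.2030·4 − (5.4806)² = 2.7744; k = (11.1940·4 − 5.4806·7.8577)/2.7744 = 0.61668, ln C = (8.2030·7.8577 − 5.4806·11.1940)/2.7744 = 1.11947.

k = 0.617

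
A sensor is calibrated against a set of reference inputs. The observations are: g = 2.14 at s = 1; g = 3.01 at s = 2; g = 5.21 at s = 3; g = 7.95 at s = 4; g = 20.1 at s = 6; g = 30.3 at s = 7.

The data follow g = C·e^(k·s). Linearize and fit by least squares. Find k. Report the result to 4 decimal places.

Taking logs, ln g = k·s + ln C, so regress ln g on s.
XᵀX = [[115.0000, 23.0000]; [23.0000, 6]], rhs = [58.0915, 11.9984]ᵀ  (here Σs = 23.0000, Σ(s)² = 115.0000, Σln g = 11.9984, Σs·ln g = 58.0915).
Slope k = (n·Σs·ln g − Σs·Σln g)/(n·Σ(s)² − (Σs)²) = (6·58.0915 − 23.0000·11.9984)/161.0000 = 0.45085; ln C = (Σln g − k·Σs)/n = 0.27148.

k = 0.4508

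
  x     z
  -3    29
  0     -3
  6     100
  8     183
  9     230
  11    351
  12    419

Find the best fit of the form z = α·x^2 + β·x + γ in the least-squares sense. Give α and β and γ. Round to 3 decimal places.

α = 3.027, β = -1.223, γ = -2.268

Forming AᵀA = [[47411, 4489, 455]; [4489, 455, 43]; [455, 43, 7]] and Aᵀz = [137010, 12936, 1309]ᵀ gives AᵀA·[α, β, γ]ᵀ = Aᵀz.
Inverting the 3×3 Gram matrix, [α, β, γ]ᵀ = [1887815/623574, -15565/12726, -235762/103929]ᵀ.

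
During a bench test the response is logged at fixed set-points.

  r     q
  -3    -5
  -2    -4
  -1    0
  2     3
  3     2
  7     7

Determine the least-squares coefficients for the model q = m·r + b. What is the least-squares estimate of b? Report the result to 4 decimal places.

b = -0.6571

XᵀX·[m, b]ᵀ = Xᵀq reads: 76·m + 6·b = 84;  6·m + 6·b = 3.
Δ = 76·6 − 6² = 420.
m = (84·6 − 6·3)/420 = 81/70; b = (76·3 − 6·84)/420 = -23/35.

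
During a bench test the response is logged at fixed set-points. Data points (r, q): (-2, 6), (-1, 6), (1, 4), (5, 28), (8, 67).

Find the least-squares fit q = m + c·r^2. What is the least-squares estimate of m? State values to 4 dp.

Sums needed: Σ1 = 5, Σr^2 = 95, Σr^2·r^2 = 4739.
For Mᵀq: Σq = 111, Σr^2·q = 5022.
Normal equations: [[5, 95]; [95, 4739]]·[m, c]ᵀ = [111, 5022]ᵀ.
det = 5·4739 − 95² = 14670.
m = (111·4739 − 95·5022)/14670 = 16313/4890; c = (5·5022 − 95·111)/14670 = 971/978.

m = 3.3360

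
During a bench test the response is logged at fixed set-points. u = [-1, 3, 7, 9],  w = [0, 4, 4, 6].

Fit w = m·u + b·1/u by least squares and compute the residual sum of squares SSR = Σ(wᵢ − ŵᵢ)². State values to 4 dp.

Setting ∂/∂m … = 0 gives: 140·m + 4·b = 94;  4·m + (4540/3969)·b = 18/7.
(Σu·u = 140, Σu·1/u = 4, Σ1/u·1/u = 4540/3969, Σu·w = 94, Σ1/u·w = 18/7.)
Eliminating b: (4540/3969)·(row 1) − 4·(row 2) gives (81728/567)·m = (4540/3969)·94 − 4·(18/7) = 385936/3969, so m = 24121/35756.
Then b = ((18/7) − 4·(24121/35756))/(4540/3969) = -567/5108.
Residuals: 5038/8939, 17996/8939, -902/1277, -528/8939; SSR = 43560/8939.

SSR = 4.8730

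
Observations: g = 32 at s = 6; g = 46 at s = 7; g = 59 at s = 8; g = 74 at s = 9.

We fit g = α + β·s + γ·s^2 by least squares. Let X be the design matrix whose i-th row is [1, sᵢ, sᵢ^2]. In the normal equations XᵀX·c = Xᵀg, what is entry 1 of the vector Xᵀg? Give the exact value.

211

Entry 1 ↔ basis 1, so (Xᵀg)_{1} = Σᵢ gᵢ = (1)·(32) + (1)·(46) + (1)·(59) + (1)·(74) = 211.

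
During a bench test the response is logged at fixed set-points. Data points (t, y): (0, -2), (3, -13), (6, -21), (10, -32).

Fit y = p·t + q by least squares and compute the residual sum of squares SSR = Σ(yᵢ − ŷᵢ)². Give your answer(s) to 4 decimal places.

Entries of AᵀA: Σt·t = 145, Σt = 19, Σ1 = 4.
Right-hand side: Σt·y = -485, Σy = -68.
AᵀA·[p, q]ᵀ = Aᵀy becomes [[145, 19]; [19, 4]]·[p, q]ᵀ = [-485, -68]ᵀ.
Δ = 145·4 − 19² = 219.
p = ((-485)·4 − 19·(-68))/219 = -216/73; q = (145·(-68) − 19·(-485))/219 = -215/73.
Residuals: 69/73, -86/73, -22/73, 39/73; SSR = 194/73.

SSR = 2.6575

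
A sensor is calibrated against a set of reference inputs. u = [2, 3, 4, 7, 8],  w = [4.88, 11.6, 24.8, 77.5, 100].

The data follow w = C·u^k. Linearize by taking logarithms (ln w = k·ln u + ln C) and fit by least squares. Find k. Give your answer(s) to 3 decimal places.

With ln wᵢ as the transformed response and ln uᵢ as the regressor:
AᵀA = [[11.7199, 7.2034]; [7.2034, 5]], rhs = [26.2840, 16.2024]ᵀ  (here Σln u = 7.2034, Σ(ln u)² = 11.7199, Σln w = 16.2024, Σln u·ln w = 26.2840).
Solving (det = 6.7102): k = 2.19180, ln C = 0.08281.

k = 2.192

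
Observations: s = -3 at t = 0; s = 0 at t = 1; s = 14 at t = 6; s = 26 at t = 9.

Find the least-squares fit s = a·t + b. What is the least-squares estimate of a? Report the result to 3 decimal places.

a = 3.148

With design matrix M, MᵀM = [[118, 16]; [16, 4]] and Mᵀs = [318, 37]ᵀ.
Eliminating b: 4·(row 1) − 16·(row 2) gives 216·a = 4·318 − 16·37 = 680, so a = 85/27.
Then b = (37 − 16·(85/27))/4 = -361/108.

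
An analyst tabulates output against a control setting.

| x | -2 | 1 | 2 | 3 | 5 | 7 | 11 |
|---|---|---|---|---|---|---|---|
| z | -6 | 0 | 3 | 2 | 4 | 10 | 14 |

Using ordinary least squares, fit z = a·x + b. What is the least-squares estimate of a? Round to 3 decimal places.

a = 1.505

From the data, Σx·x = 213, Σx = 27, Σ1 = 7.
Moment sums: Σx·z = 268, Σz = 27.
AᵀA·[a, b]ᵀ = Aᵀz becomes [[213, 27]; [27, 7]]·[a, b]ᵀ = [268, 27]ᵀ.
Eliminating b: 7·(row 1) − 27·(row 2) gives 762·a = 7·268 − 27·27 = 1147, so a = 1147/762.
Then b = (27 − 27·(1147/762))/7 = -495/254.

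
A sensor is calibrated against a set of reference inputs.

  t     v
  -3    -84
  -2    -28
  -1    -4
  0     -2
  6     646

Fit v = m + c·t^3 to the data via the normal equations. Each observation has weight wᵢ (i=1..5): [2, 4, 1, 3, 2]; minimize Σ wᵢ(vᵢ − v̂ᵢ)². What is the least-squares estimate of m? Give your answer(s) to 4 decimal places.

m = -2.8769

With design matrix M, MᵀWM = [[12, 345]; [345, 95027]] and MᵀWv = [1002, 284508]ᵀ.
Eliminating c: 95027·(row 1) − 345·(row 2) gives 1021299·m = 95027·1002 − 345·284508 = -2938206, so m = -979402/340433.
Then c = (284508 − 345·(-979402/340433))/95027 = 1022802/340433.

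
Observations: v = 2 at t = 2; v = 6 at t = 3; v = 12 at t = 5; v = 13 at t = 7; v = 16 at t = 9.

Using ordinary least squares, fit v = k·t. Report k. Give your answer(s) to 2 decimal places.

Entries of AᵀA: Σt·t = 168.
And Σt·v = 317.
k = 317/168 = 1.8869.

k = 1.89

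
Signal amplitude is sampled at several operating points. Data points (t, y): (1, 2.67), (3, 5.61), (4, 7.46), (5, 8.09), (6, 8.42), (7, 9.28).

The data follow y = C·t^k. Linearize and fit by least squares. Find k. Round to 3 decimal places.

k = 0.651

Let Y = ln y. Fitting Y = k·ln t + ln C by least squares:
Σln t = 7.8320, Σ(ln t)² = 12.7160, Σln y = 11.1653, Σln t·ln y = 16.1979.
Normal system: [[12.7160, 7.8320]; [7.8320, 6]]·[k, ln C]ᵀ = [16.1979, 11.1653]ᵀ.
Solving (det = 14.9557): k = 0.65132, ln C = 1.01068.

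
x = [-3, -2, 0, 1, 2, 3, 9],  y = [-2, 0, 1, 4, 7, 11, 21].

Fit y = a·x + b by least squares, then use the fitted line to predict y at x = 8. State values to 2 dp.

ŷ = 19.04

Entries of AᵀA: Σx·x = 108, Σx = 10, Σ1 = 7.
Right-hand side: Σx·y = 246, Σy = 42.
Normal equations: [[108, 10]; [10, 7]]·[a, b]ᵀ = [246, 42]ᵀ.
Determinant 108·7 − 10² = 656.
a = (246·7 − 10·42)/656 = 651/328; b = (108·42 − 10·246)/656 = 519/164.
At x = 8: ŷ = (651/328)·(8) + (519/164)·(1) = 3123/164.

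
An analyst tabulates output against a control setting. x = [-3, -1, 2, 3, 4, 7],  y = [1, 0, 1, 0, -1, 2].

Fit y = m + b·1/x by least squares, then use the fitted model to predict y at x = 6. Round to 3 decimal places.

The normal system AᵀA·[m, b]ᵀ = Aᵀy is [[6, -3/28]; [-3/28, 10973/7056]]·[m, b]ᵀ = [3, 17/84]ᵀ.
Eliminating b: (10973/7056)·(row 1) − (-3/28)·(row 2) gives (21919/2352)·m = (10973/7056)·3 − (-3/28)·(17/84) = 689/147, so m = 11024/21919.
Then b = ((17/84) − (-3/28)·(11024/21919))/(10973/7056) = 3612/21919.
At x = 6: ŷ = (11024/21919)·(1) + (3612/21919)·(1/6) = 11626/21919.

ŷ = 0.530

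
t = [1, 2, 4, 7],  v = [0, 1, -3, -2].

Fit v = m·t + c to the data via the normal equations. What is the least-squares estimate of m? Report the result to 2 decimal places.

Entries of XᵀX: Σt·t = 70, Σt = 14, Σ1 = 4.
Moment sums: Σt·v = -24, Σv = -4.
det = 70·4 − 14² = 84.
m = ((-24)·4 − 14·(-4))/84 = -10/21; c = (70·(-4) − 14·(-24))/84 = 2/3.

m = -0.48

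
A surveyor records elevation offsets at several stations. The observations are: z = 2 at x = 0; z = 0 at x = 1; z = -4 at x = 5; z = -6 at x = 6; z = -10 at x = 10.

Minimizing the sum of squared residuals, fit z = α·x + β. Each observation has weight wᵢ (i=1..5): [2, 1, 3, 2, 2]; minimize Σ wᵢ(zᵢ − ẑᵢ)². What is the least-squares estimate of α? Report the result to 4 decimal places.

α = -1.1905

Forming AᵀWA = [[348, 48]; [48, 10]] and AᵀWz = [-332, -40]ᵀ gives AᵀWA·[α, β]ᵀ = AᵀWz.
Determinant 348·10 − 48² = 1176.
α = ((-332)·10 − 48·(-40))/1176 = -25/21; β = (348·(-40) − 48·(-332))/1176 = 12/7.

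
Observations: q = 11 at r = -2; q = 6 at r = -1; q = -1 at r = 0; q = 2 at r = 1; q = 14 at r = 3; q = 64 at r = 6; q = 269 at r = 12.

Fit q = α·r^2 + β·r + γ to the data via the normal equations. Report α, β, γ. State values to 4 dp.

α = 1.9801, β = -1.4059, γ = 0.7983

With design matrix A, AᵀA = [[22131, 1963, 195]; [1963, 195, 19]; [195, 19, 7]] and Aᵀq = [41218, 3628, 365]ᵀ.
Solving the 3×3 system (Gaussian elimination) gives α = 294159/148556, β = -52213/37139, γ = 118589/148556.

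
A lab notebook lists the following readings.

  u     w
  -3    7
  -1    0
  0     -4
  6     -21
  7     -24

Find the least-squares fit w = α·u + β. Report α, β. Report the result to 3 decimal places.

From the data, Σu·u = 95, Σu = 9, Σ1 = 5.
For Aᵀw: Σu·w = -315, Σw = -42.
So AᵀA·[α, β]ᵀ = Aᵀw: [[95, 9]; [9, 5]]·[α, β]ᵀ = [-315, -42]ᵀ.
Eliminating β: 5·(row 1) − 9·(row 2) gives 394·α = 5·(-315) − 9·(-42) = -1197, so α = -1197/394.
Then β = ((-42) − 9·(-1197/394))/5 = -1155/394.

α = -3.038, β = -2.931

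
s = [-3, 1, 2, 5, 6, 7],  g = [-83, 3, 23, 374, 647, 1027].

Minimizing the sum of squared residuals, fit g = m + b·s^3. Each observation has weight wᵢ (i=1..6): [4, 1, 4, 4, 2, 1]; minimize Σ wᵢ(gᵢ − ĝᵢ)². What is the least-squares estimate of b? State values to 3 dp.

Sums needed: Σwᵢ·1 = 16, Σwᵢ·s^3 = 1200, Σwᵢ·s^3·s^3 = 276634.
For XᵀWg: Σwᵢ·g = 3580, Σwᵢ·s^3·g = 828468.
So XᵀWX·[m, b]ᵀ = XᵀWg: [[16, 1200]; [1200, 276634]]·[m, b]ᵀ = [3580, 828468]ᵀ.
Determinant 16·276634 − 1200² = 2986144.
m = (3580·276634 − 1200·828468)/2986144 = -476485/373268; b = (16·828468 − 1200·3580)/2986144 = 279984/93317.

b = 3.000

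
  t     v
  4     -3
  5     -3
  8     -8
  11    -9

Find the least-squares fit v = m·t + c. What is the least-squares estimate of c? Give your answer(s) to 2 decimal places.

c = 1.02

The normal equations are: 226·m + 28·c = -190;  28·m + 4·c = -23.
(Σt·t = 226, Σt = 28, Σ1 = 4, Σt·v = -190, Σv = -23.)
Δ = 226·4 − 28² = 120.
m = ((-190)·4 − 28·(-23))/120 = -29/30; c = (226·(-23) − 28·(-190))/120 = 61/60.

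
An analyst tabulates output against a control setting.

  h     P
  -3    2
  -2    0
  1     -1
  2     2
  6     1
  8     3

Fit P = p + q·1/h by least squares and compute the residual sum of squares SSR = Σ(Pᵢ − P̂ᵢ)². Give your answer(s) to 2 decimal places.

Entries of XᵀX: Σ1 = 6, Σ1/h = 23/24, Σ1/h·1/h = 953/576.
And ΣP = 7, Σ1/h·P = -1/8.
Determinant 6·(953/576) − (23/24)² = 5189/576.
p = (7·(953/576) − (23/24)·(-1/8))/(5189/576) = 6740/5189; q = (6·(-1/8) − (23/24)·7)/(5189/576) = -4296/5189.
Residuals: 2206/5189, -8888/5189, -7633/5189, 5786/5189, -835/5189, 9364/5189; SSR = 50874/5189.

SSR = 9.80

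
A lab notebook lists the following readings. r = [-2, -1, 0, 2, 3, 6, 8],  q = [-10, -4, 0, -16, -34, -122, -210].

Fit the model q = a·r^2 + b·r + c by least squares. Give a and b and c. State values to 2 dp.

a = -3.07, b = -1.60, c = -1.17

Sums needed: Σr^2·r^2 = 5506, Σr^2·r = 754, Σr^2 = 118, Σr·r = 118, Σr = 16, Σ1 = 7.
For Xᵀq: Σr^2·q = -18246, Σr·q = -2522, Σq = -396.
So XᵀX·[a, b, c]ᵀ = Xᵀq: [[5506, 754, 118]; [754, 118, 16]; [118, 16, 7]]·[a, b, c]ᵀ = [-18246, -2522, -396]ᵀ.
Inverting the 3×3 Gram matrix, [a, b, c]ᵀ = [-2321/756, -6037/3780, -2207/1890]ᵀ.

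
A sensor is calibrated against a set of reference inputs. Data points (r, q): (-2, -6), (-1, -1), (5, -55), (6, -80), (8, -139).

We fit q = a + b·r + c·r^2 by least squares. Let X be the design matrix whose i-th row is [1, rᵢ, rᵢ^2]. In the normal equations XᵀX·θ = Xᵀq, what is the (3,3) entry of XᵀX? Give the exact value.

Row 3 ↔ basis r^2, column 3 ↔ basis r^2, so (XᵀX)_{3,3} = Σᵢ (r^2)·(r^2) = (4)·(4) + (1)·(1) + (25)·(25) + (36)·(36) + (64)·(64) = 6034.

6034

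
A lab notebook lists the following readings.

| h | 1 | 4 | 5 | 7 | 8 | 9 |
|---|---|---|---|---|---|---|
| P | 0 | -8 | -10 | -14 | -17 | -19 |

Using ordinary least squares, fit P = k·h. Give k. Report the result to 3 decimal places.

With design matrix A, AᵀA = [[236]] and AᵀP = [-487]ᵀ.
Hence k = -487 / 236 ≈ -2.06356.

k = -2.064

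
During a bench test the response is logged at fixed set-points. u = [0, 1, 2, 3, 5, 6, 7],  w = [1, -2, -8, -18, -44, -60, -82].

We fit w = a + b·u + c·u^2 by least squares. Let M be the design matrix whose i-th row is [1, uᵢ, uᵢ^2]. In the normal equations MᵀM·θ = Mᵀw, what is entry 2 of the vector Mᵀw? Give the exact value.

Entry 2 ↔ basis u, so (Mᵀw)_{2} = Σᵢ (u)·wᵢ = (0)·(1) + (1)·(-2) + (2)·(-8) + (3)·(-18) + (5)·(-44) + (6)·(-60) + (7)·(-82) = -1226.

-1226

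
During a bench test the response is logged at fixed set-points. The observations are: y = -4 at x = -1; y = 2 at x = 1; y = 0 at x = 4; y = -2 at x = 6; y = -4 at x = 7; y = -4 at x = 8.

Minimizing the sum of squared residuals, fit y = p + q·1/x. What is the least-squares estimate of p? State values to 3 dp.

Normal-equation sums: Σ1 = 6, Σ1/x = 115/168, Σ1/x·1/x = 60013/28224.
Moment sums: Σy = -12, Σ1/x·y = 193/42.
Δ = 6·(60013/28224) − (115/168)² = 346853/28224.
p = ((-12)·(60013/28224) − (115/168)·(193/42))/(346853/28224) = -808936/346853; q = (6·(193/42) − (115/168)·(-12))/(346853/28224) = 1010016/346853.

p = -2.332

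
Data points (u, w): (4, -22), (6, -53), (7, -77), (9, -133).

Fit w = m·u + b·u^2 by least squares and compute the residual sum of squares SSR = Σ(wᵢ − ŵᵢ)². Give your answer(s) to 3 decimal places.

Setting ∂/∂m … = 0 gives: 182·m + 1352·b = -2142;  1352·m + 10514·b = -16806.
(Σu·u = 182, Σu·u^2 = 1352, Σu^2·u^2 = 10514, Σu·w = -2142, Σu^2·w = -16806.)
Determinant 182·10514 − 1352² = 85644.
m = ((-2142)·10514 − 1352·(-16806))/85644 = 16727/7137; b = (182·(-16806) − 1352·(-2142))/85644 = -1043/549.
Residuals: -2326/2379, 3167/2379, -749/2379, -165/793; SSR = 6829/2379.

SSR = 2.871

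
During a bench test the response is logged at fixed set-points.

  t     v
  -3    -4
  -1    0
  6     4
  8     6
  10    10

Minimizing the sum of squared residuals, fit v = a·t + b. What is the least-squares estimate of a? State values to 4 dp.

Compute the Gram sums: Σt·t = 210, Σt = 20, Σ1 = 5.
Right-hand side: Σt·v = 184, Σv = 16.
det = 210·5 − 20² = 650.
a = (184·5 − 20·16)/650 = 12/13; b = (210·16 − 20·184)/650 = -32/65.

a = 0.9231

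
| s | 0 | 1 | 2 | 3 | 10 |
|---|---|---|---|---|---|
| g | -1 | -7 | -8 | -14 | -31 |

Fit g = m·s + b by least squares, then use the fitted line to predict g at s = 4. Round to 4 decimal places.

ĝ = -14.4904

MᵀM·[m, b]ᵀ = Mᵀg reads: 114·m + 16·b = -375;  16·m + 5·b = -61.
(Σs·s = 114, Σs = 16, Σ1 = 5, Σs·g = -375, Σg = -61.)
Eliminating b: 5·(row 1) − 16·(row 2) gives 314·m = 5·(-375) − 16·(-61) = -899, so m = -899/314.
Then b = ((-61) − 16·(-899/314))/5 = -477/157.
At s = 4: ĝ = (-899/314)·(4) + (-477/157)·(1) = -2275/157.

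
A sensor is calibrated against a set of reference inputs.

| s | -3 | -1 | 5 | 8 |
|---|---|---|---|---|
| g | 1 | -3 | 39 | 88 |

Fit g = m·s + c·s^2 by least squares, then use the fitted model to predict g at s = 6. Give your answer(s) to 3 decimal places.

ĝ = 53.553

Forming AᵀA = [[99, 609]; [609, 4803]] and Aᵀg = [899, 6613]ᵀ gives AᵀA·[m, c]ᵀ = Aᵀg.
Eliminating c: 4803·(row 1) − 609·(row 2) gives 104616·m = 4803·899 − 609·6613 = 290580, so m = 24215/8718.
Then c = (6613 − 609·(24215/8718))/4803 = 8933/8718.
At s = 6: ĝ = (24215/8718)·(6) + (8933/8718)·(36) = 77813/1453.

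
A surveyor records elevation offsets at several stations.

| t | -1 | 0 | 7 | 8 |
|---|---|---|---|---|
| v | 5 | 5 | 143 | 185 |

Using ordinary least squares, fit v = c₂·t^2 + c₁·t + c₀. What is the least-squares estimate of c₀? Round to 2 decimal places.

c₀ = 4.38

Compute the Gram sums: Σt^2·t^2 = 6498, Σt^2·t = 854, Σt^2 = 114, Σt·t = 114, Σt = 14, Σ1 = 4.
And Σt^2·v = 18852, Σt·v = 2476, Σv = 338.
Normal equations: [[6498, 854, 114]; [854, 114, 14]; [114, 14, 4]]·[c₂, c₁, c₀]ᵀ = [18852, 2476, 338]ᵀ.
Solving the 3×3 system (Gaussian elimination) gives c₂ = 21/8, c₁ = 789/520, c₀ = 569/130.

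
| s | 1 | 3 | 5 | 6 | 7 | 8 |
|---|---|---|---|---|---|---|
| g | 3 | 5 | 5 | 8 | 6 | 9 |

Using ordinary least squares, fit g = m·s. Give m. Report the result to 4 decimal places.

m = 1.1141

Compute the Gram sums: Σs·s = 184.
And Σs·g = 205.
Normal equations: [[184]]·[m]ᵀ = [205]ᵀ.
Hence m = 205 / 184 ≈ 1.11413.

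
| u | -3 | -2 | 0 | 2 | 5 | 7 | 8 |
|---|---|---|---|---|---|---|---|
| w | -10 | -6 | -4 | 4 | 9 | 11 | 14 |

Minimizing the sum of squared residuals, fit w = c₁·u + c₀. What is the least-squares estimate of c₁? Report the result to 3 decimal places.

c₁ = 2.113

With design matrix A, AᵀA = [[155, 17]; [17, 7]] and Aᵀw = [284, 18]ᵀ.
det = 155·7 − 17² = 796.
c₁ = (284·7 − 17·18)/796 = 841/398; c₀ = (155·18 − 17·284)/796 = -1019/398.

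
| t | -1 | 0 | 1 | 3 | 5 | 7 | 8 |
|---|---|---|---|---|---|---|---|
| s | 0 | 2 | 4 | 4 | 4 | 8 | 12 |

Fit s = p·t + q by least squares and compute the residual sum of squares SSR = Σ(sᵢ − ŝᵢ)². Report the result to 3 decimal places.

Normal-equation sums: Σt·t = 149, Σt = 23, Σ1 = 7.
Moment sums: Σt·s = 188, Σs = 34.
AᵀA·[p, q]ᵀ = Aᵀs becomes [[149, 23]; [23, 7]]·[p, q]ᵀ = [188, 34]ᵀ.
Determinant 149·7 − 23² = 514.
p = (188·7 − 23·34)/514 = 267/257; q = (149·34 − 23·188)/514 = 371/257.
Residuals: -104/257, 143/257, 390/257, -144/257, -678/257, -184/257, 577/257; SSR = 4010/257.

SSR = 15.603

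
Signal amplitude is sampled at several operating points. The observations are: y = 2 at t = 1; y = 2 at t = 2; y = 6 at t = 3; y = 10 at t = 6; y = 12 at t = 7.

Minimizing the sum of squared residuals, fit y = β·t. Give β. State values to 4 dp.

XᵀX·[β]ᵀ = Xᵀy reads: 99·β = 168.
(Σt·t = 99, Σt·y = 168.)
Hence β = 168 / 99 ≈ 1.69697.

β = 1.6970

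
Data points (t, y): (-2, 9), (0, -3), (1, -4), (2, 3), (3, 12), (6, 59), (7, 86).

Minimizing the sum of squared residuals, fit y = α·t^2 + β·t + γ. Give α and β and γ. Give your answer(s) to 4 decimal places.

Sums needed: Σt^2·t^2 = 3811, Σt^2·t = 587, Σt^2 = 103, Σt·t = 103, Σt = 17, Σ1 = 7.
For Aᵀy: Σt^2·y = 6490, Σt·y = 976, Σy = 162.
AᵀA·[α, β, γ]ᵀ = Aᵀy becomes [[3811, 587, 103]; [587, 103, 17]; [103, 17, 7]]·[α, β, γ]ᵀ = [6490, 976, 162]ᵀ.
Row-reducing yields α = 11117/5481, β = -26822/16443, γ = -6437/2349.

α = 2.0283, β = -1.6312, γ = -2.7403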